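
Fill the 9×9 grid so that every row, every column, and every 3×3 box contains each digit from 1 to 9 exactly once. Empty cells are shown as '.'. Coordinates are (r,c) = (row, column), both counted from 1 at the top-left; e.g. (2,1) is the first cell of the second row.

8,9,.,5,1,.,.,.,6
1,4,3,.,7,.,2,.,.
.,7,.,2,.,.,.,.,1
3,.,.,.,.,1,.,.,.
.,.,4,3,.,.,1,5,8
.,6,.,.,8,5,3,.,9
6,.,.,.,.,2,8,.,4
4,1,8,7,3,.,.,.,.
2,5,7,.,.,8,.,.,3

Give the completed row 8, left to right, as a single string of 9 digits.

418739562

(1,3) = 2: row 1 has {1,5,6,8,9}; col 3 has {3,4,7,8}; box has {1,3,4,7,8,9} → only 2 remains.
(2,9) = 5: row 2 has {1,2,3,4,7}; col 9 has {1,3,4,6,8,9}; box has {1,2,6} → only 5 remains.
(3,1) = 5: row 3 has {1,2,7}; col 1 has {1,2,3,4,6,8}; box has {1,2,3,4,7,8,9} → only 5 remains.
(3,3) = 6: row 3 has {1,2,5,7}; col 3 has {2,3,4,7,8}; box has {1,2,3,4,5,7,8,9} → only 6 remains.
(5,2) = 2: row 5 has {1,3,4,5,8}; col 2 has {1,4,5,6,7,9}; box has {3,4,6} → only 2 remains.
(6,1) = 7: row 6 has {3,5,6,8,9}; col 1 has {1,2,3,4,5,6,8}; box has {2,3,4,6} → only 7 remains.
(6,3) = 1: row 6 has {3,5,6,7,8,9}; col 3 has {2,3,4,6,7,8}; box has {2,3,4,6,7} → only 1 remains.
(6,4) = 4: row 6 has {1,3,5,6,7,8,9}; col 4 has {2,3,5,7}; box has {1,3,5,8} → only 4 remains.
(6,8) = 2: row 6 has {1,3,4,5,6,7,8,9}; col 8 has {5}; box has {1,3,5,8,9} → only 2 remains.
(7,2) = 3: row 7 has {2,4,6,8}; col 2 has {1,2,4,5,6,7,9}; box has {1,2,4,5,6,7,8} → only 3 remains.
(7,3) = 9: row 7 has {2,3,4,6,8}; col 3 has {1,2,3,4,6,7,8}; box has {1,2,3,4,5,6,7,8} → only 9 remains.
(7,4) = 1: row 7 has {2,3,4,6,8,9}; col 4 has {2,3,4,5,7}; box has {2,3,7,8} → only 1 remains.
(7,5) = 5: row 7 has {1,2,3,4,6,8,9}; col 5 has {1,3,7,8}; box has {1,2,3,7,8} → only 5 remains.
(7,8) = 7: row 7 has {1,2,3,4,5,6,8,9}; col 8 has {2,5}; box has {3,4,8} → only 7 remains.
(8,9) = 2: row 8 has {1,3,4,7,8}; col 9 has {1,3,4,5,6,8,9}; box has {3,4,7,8} → only 2 remains.
(4,2) = 8: row 4 has {1,3}; col 2 has {1,2,3,4,5,6,7,9}; box has {1,2,3,4,6,7} → only 8 remains.
(4,3) = 5: row 4 has {1,3,8}; col 3 has {1,2,3,4,6,7,8,9}; box has {1,2,3,4,6,7,8} → only 5 remains.
(4,9) = 7: row 4 has {1,3,5,8}; col 9 has {1,2,3,4,5,6,8,9}; box has {1,2,3,5,8,9} → only 7 remains.
(5,1) = 9: row 5 has {1,2,3,4,5,8}; col 1 has {1,2,3,4,5,6,7,8}; box has {1,2,3,4,5,6,7,8} → only 9 remains.
(5,5) = 6: row 5 has {1,2,3,4,5,8,9}; col 5 has {1,3,5,7,8}; box has {1,3,4,5,8} → only 6 remains.
(5,6) = 7: row 5 has {1,2,3,4,5,6,8,9}; col 6 has {1,2,5,8}; box has {1,3,4,5,6,8} → only 7 remains.
(4,4) = 9: row 4 has {1,3,5,7,8}; col 4 has {1,2,3,4,5,7}; box has {1,3,4,5,6,7,8} → only 9 remains.
(4,5) = 2: row 4 has {1,3,5,7,8,9}; col 5 has {1,3,5,6,7,8}; box has {1,3,4,5,6,7,8,9} → only 2 remains.
(9,4) = 6: row 9 has {2,3,5,7,8}; col 4 has {1,2,3,4,5,7,9}; box has {1,2,3,5,7,8} → only 6 remains.
(9,7) = 9: row 9 has {2,3,5,6,7,8}; col 7 has {1,2,3,8}; box has {2,3,4,7,8} → only 9 remains.
(9,8) = 1: row 9 has {2,3,5,6,7,8,9}; col 8 has {2,5,7}; box has {2,3,4,7,8,9} → only 1 remains.
(2,4) = 8: row 2 has {1,2,3,4,5,7}; col 4 has {1,2,3,4,5,6,7,9}; box has {1,2,5,7} → only 8 remains.
(2,8) = 9: row 2 has {1,2,3,4,5,7,8}; col 8 has {1,2,5,7}; box has {1,2,5,6} → only 9 remains.
(3,7) = 4: row 3 has {1,2,5,6,7}; col 7 has {1,2,3,8,9}; box has {1,2,5,6,9} → only 4 remains.
(4,7) = 6: row 4 has {1,2,3,5,7,8,9}; col 7 has {1,2,3,4,8,9}; box has {1,2,3,5,7,8,9} → only 6 remains.
(4,8) = 4: row 4 has {1,2,3,5,6,7,8,9}; col 8 has {1,2,5,7,9}; box has {1,2,3,5,6,7,8,9} → only 4 remains.
(8,6) = 9: row 8 has {1,2,3,4,7,8}; col 6 has {1,2,5,7,8}; box has {1,2,3,5,6,7,8} → only 9 remains.
(8,7) = 5: row 8 has {1,2,3,4,7,8,9}; col 7 has {1,2,3,4,6,8,9}; box has {1,2,3,4,7,8,9} → only 5 remains.
(8,8) = 6: row 8 has {1,2,3,4,5,7,8,9}; col 8 has {1,2,4,5,7,9}; box has {1,2,3,4,5,7,8,9} → only 6 remains.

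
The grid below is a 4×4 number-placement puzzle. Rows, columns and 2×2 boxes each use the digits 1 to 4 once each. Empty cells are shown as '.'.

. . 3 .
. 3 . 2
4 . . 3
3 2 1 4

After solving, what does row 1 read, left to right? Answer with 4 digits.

r1c4 = 1: row 1 has {3}; col 4 has {2,3,4}; box has {2,3} → only 1 remains.
r2c1 = 1 (sole candidate).
r2c3 = 4 (sole candidate).
r3c2 = 1 (sole candidate).
r3c3 = 2 (sole candidate).
r1c1 = 2: row 1 has {1,3}; col 1 has {1,3,4}; box has {1,3} → only 2 remains.
r1c2 = 4: row 1 has {1,2,3}; col 2 has {1,2,3}; box has {1,2,3} → only 4 remains.

2431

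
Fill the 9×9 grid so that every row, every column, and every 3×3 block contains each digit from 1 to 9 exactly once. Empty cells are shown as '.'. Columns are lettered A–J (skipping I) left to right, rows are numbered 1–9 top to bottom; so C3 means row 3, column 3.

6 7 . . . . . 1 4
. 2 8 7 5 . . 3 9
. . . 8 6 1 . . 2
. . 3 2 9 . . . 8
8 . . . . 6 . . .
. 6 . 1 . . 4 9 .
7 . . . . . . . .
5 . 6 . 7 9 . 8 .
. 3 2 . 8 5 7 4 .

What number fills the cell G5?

F2 = 4: row 2 has {2,3,5,7,8,9}; col 6 has {1,5,6,9}; box has {1,5,6,7,8} → only 4 remains.
G2 = 6: row 2 has {2,3,4,5,7,8,9}; col 7 has {4,7}; box has {1,2,3,4,9} → only 6 remains.
G3 = 5: row 3 has {1,2,6,8}; col 7 has {4,6,7}; box has {1,2,3,4,6,9} → only 5 remains.
H3 = 7: row 3 has {1,2,5,6,8}; col 8 has {1,3,4,8,9}; box has {1,2,3,4,5,6,9} → only 7 remains.
F4 = 7: row 4 has {2,3,8,9}; col 6 has {1,4,5,6,9}; box has {1,2,6,9} → only 7 remains.
G4 = 1: row 4 has {2,3,7,8,9}; col 7 has {4,5,6,7}; box has {4,8,9} → only 1 remains.
A6 = 2: row 6 has {1,4,6,9}; col 1 has {5,6,7,8}; box has {3,6,8} → only 2 remains.
E6 = 3: row 6 has {1,2,4,6,9}; col 5 has {5,6,7,8,9}; box has {1,2,6,7,9} → only 3 remains.
F6 = 8: row 6 has {1,2,3,4,6,9}; col 6 has {1,4,5,6,7,9}; box has {1,2,3,6,7,9} → only 8 remains.
D9 = 6: row 9 has {2,3,4,5,7,8}; col 4 has {1,2,7,8}; box has {5,7,8,9} → only 6 remains.
J9 = 1: row 9 has {2,3,4,5,6,7,8}; col 9 has {2,4,8,9}; box has {4,7,8} → only 1 remains.
E1 = 2: row 1 has {1,4,6,7}; col 5 has {3,5,6,7,8,9}; box has {1,4,5,6,7,8} → only 2 remains.
F1 = 3: row 1 has {1,2,4,6,7}; col 6 has {1,4,5,6,7,8,9}; box has {1,2,4,5,6,7,8} → only 3 remains.
G1 = 8: row 1 has {1,2,3,4,6,7}; col 7 has {1,4,5,6,7}; box has {1,2,3,4,5,6,7,9} → only 8 remains.
A2 = 1: row 2 has {2,3,4,5,6,7,8,9}; col 1 has {2,5,6,7,8}; box has {2,6,7,8} → only 1 remains.
A4 = 4: row 4 has {1,2,3,7,8,9}; col 1 has {1,2,5,6,7,8}; box has {2,3,6,8} → only 4 remains.
B4 = 5: row 4 has {1,2,3,4,7,8,9}; col 2 has {2,3,6,7}; box has {2,3,4,6,8} → only 5 remains.
H4 = 6: row 4 has {1,2,3,4,5,7,8,9}; col 8 has {1,3,4,7,8,9}; box has {1,4,8,9} → only 6 remains.
E5 = 4: row 5 has {6,8}; col 5 has {2,3,5,6,7,8,9}; box has {1,2,3,6,7,8,9} → only 4 remains.
C6 = 7: row 6 has {1,2,3,4,6,8,9}; col 3 has {2,3,6,8}; box has {2,3,4,5,6,8} → only 7 remains.
J6 = 5: row 6 has {1,2,3,4,6,7,8,9}; col 9 has {1,2,4,8,9}; box has {1,4,6,8,9} → only 5 remains.
E7 = 1: row 7 has {7}; col 5 has {2,3,4,5,6,7,8,9}; box has {5,6,7,8,9} → only 1 remains.
F7 = 2: row 7 has {1,7}; col 6 has {1,3,4,5,6,7,8,9}; box has {1,5,6,7,8,9} → only 2 remains.
H7 = 5: row 7 has {1,2,7}; col 8 has {1,3,4,6,7,8,9}; box has {1,4,7,8} → only 5 remains.
J8 = 3: row 8 has {5,6,7,8,9}; col 9 has {1,2,4,5,8,9}; box has {1,4,5,7,8} → only 3 remains.
A9 = 9: row 9 has {1,2,3,4,5,6,7,8}; col 1 has {1,2,4,5,6,7,8}; box has {2,3,5,6,7} → only 9 remains.
D1 = 9: row 1 has {1,2,3,4,6,7,8}; col 4 has {1,2,6,7,8}; box has {1,2,3,4,5,6,7,8} → only 9 remains.
A3 = 3: row 3 has {1,2,5,6,7,8}; col 1 has {1,2,4,5,6,7,8,9}; box has {1,2,6,7,8} → only 3 remains.
D5 = 5: row 5 has {4,6,8}; col 4 has {1,2,6,7,8,9}; box has {1,2,3,4,6,7,8,9} → only 5 remains.
H5 = 2: row 5 has {4,5,6,8}; col 8 has {1,3,4,5,6,7,8,9}; box has {1,4,5,6,8,9} → only 2 remains.
J5 = 7: row 5 has {2,4,5,6,8}; col 9 has {1,2,3,4,5,8,9}; box has {1,2,4,5,6,8,9} → only 7 remains.
C7 = 4: row 7 has {1,2,5,7}; col 3 has {2,3,6,7,8}; box has {2,3,5,6,7,9} → only 4 remains.
D7 = 3: row 7 has {1,2,4,5,7}; col 4 has {1,2,5,6,7,8,9}; box has {1,2,5,6,7,8,9} → only 3 remains.
G7 = 9: row 7 has {1,2,3,4,5,7}; col 7 has {1,4,5,6,7,8}; box has {1,3,4,5,7,8} → only 9 remains.
J7 = 6: row 7 has {1,2,3,4,5,7,9}; col 9 has {1,2,3,4,5,7,8,9}; box has {1,3,4,5,7,8,9} → only 6 remains.
B8 = 1: row 8 has {3,5,6,7,8,9}; col 2 has {2,3,5,6,7}; box has {2,3,4,5,6,7,9} → only 1 remains.
D8 = 4: row 8 has {1,3,5,6,7,8,9}; col 4 has {1,2,3,5,6,7,8,9}; box has {1,2,3,5,6,7,8,9} → only 4 remains.
G8 = 2: row 8 has {1,3,4,5,6,7,8,9}; col 7 has {1,4,5,6,7,8,9}; box has {1,3,4,5,6,7,8,9} → only 2 remains.
C1 = 5: row 1 has {1,2,3,4,6,7,8,9}; col 3 has {2,3,4,6,7,8}; box has {1,2,3,6,7,8} → only 5 remains.
C3 = 9: row 3 has {1,2,3,5,6,7,8}; col 3 has {2,3,4,5,6,7,8}; box has {1,2,3,5,6,7,8} → only 9 remains.
B5 = 9: row 5 has {2,4,5,6,7,8}; col 2 has {1,2,3,5,6,7}; box has {2,3,4,5,6,7,8} → only 9 remains.
C5 = 1: row 5 has {2,4,5,6,7,8,9}; col 3 has {2,3,4,5,6,7,8,9}; box has {2,3,4,5,6,7,8,9} → only 1 remains.
G5 = 3: row 5 has {1,2,4,5,6,7,8,9}; col 7 has {1,2,4,5,6,7,8,9}; box has {1,2,4,5,6,7,8,9} → only 3 remains.

3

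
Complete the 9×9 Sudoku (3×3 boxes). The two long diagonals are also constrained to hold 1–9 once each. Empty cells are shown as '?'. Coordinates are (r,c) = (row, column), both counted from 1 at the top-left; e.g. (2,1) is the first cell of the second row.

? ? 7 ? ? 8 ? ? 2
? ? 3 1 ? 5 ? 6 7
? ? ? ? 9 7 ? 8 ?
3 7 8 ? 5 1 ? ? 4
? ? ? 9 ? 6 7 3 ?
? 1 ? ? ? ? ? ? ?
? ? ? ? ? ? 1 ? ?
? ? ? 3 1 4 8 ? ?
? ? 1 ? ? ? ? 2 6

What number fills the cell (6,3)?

(4,4) = 2 (sole candidate).
(4,8) = 9 (sole candidate).
(6,6) = 3 (sole candidate).
(6,8) = 5 (sole candidate).
(6,9) = 8 (sole candidate).
(8,8) = 7 (sole candidate).
(9,6) = 9 (sole candidate).
(4,7) = 6 (sole candidate).
(5,9) = 1 (sole candidate).
(6,7) = 2 (sole candidate).
(7,6) = 2 (sole candidate).
(7,8) = 4 (sole candidate).
(1,8) = 1 (sole candidate).
(3,1) = 1 (hidden single in row 3).
(3,2) = 2 (hidden single in row 3).
(2,5) = 2 (hidden single in row 2).
(3,4) = 6 (hidden single in row 3).
(1,4) = 4 (sole candidate).
(1,5) = 3 (sole candidate).
(6,4) = 7 (sole candidate).
(6,5) = 4 (sole candidate).
(5,5) = 8 (sole candidate).
(9,5) = 7 (sole candidate).
(7,5) = 6 (sole candidate).
(1,2) = 6 (hidden single in row 1).
(2,1) = 8 (hidden single in row 2).
(7,1) = 7 (hidden single in row 7).
(3,7) = 3 (hidden single in anti-diagonal).
(3,9) = 5 (sole candidate).
(8,9) = 9 (sole candidate).
(9,7) = 5 (sole candidate).
(1,7) = 9 (sole candidate).
(2,7) = 4 (sole candidate).
(3,3) = 4 (sole candidate).
(7,9) = 3 (sole candidate).
(8,2) = 5 (sole candidate).
(9,1) = 4 (sole candidate).
(9,4) = 8 (sole candidate).
(1,1) = 5 (sole candidate).
(2,2) = 9 (sole candidate).
(5,1) = 2 (sole candidate).
(5,2) = 4 (sole candidate).
(5,3) = 5 (sole candidate).
(7,2) = 8 (sole candidate).
(7,3) = 9 (sole candidate).
(7,4) = 5 (sole candidate).
(8,1) = 6 (sole candidate).
(8,3) = 2 (sole candidate).
(9,2) = 3 (sole candidate).
(6,1) = 9 (sole candidate).
(6,3) = 6: row 6 has {1,2,3,4,5,7,8,9}; col 3 has {1,2,3,4,5,7,8,9}; box has {1,2,3,4,5,7,8,9} → only 6 remains.

6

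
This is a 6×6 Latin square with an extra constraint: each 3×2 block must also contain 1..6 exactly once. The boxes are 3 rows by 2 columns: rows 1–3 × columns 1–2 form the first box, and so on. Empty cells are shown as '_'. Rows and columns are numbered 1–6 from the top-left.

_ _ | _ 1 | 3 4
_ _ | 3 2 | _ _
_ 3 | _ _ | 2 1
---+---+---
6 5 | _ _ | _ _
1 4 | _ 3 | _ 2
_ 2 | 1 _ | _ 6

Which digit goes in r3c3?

4

r1c2 = 6: row 1 has {1,3,4}; col 2 has {2,3,4,5}; box has {3} → only 6 remains.
r1c3 = 5: row 1 has {1,3,4,6}; col 3 has {1,3}; box has {1,2,3} → only 5 remains.
r2c2 = 1: row 2 has {2,3}; col 2 has {2,3,4,5,6}; box has {3,6} → only 1 remains.
r2c6 = 5: row 2 has {1,2,3}; col 6 has {1,2,4,6}; box has {1,2,3,4} → only 5 remains.
r4c4 = 4: row 4 has {5,6}; col 4 has {1,2,3}; box has {1,3} → only 4 remains.
r4c5 = 1: row 4 has {4,5,6}; col 5 has {2,3}; box has {2,6} → only 1 remains.
r4c6 = 3: row 4 has {1,4,5,6}; col 6 has {1,2,4,5,6}; box has {1,2,6} → only 3 remains.
r5c3 = 6: row 5 has {1,2,3,4}; col 3 has {1,3,5}; box has {1,3,4} → only 6 remains.
r5c5 = 5: row 5 has {1,2,3,4,6}; col 5 has {1,2,3}; box has {1,2,3,6} → only 5 remains.
r6c1 = 3: row 6 has {1,2,6}; col 1 has {1,6}; box has {1,2,4,5,6} → only 3 remains.
r6c4 = 5: row 6 has {1,2,3,6}; col 4 has {1,2,3,4}; box has {1,3,4,6} → only 5 remains.
r6c5 = 4: row 6 has {1,2,3,5,6}; col 5 has {1,2,3,5}; box has {1,2,3,5,6} → only 4 remains.
r1c1 = 2: row 1 has {1,3,4,5,6}; col 1 has {1,3,6}; box has {1,3,6} → only 2 remains.
r2c1 = 4: row 2 has {1,2,3,5}; col 1 has {1,2,3,6}; box has {1,2,3,6} → only 4 remains.
r2c5 = 6: row 2 has {1,2,3,4,5}; col 5 has {1,2,3,4,5}; box has {1,2,3,4,5} → only 6 remains.
r3c1 = 5: row 3 has {1,2,3}; col 1 has {1,2,3,4,6}; box has {1,2,3,4,6} → only 5 remains.
r3c3 = 4: row 3 has {1,2,3,5}; col 3 has {1,3,5,6}; box has {1,2,3,5} → only 4 remains.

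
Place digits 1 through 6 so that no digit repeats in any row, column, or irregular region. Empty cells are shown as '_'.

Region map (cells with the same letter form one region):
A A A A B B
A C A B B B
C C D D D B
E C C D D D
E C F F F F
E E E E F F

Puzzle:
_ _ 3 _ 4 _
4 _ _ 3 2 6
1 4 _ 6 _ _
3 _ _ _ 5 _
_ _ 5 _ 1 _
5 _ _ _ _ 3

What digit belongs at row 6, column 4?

row 2, column 2 = 5 (sole candidate).
row 2, column 3 = 1 (sole candidate).
row 3, column 3 = 2 (sole candidate).
row 3, column 5 = 3 (sole candidate).
row 3, column 6 = 5 (sole candidate).
row 4, column 3 = 6 (sole candidate).
row 6, column 3 = 4 (sole candidate).
row 6, column 5 = 6 (sole candidate).
row 1, column 6 = 1 (sole candidate).
row 4, column 2 = 2 (sole candidate).
row 4, column 6 = 4 (sole candidate).
row 5, column 2 = 3 (sole candidate).
row 5, column 6 = 2 (sole candidate).
row 6, column 2 = 1 (sole candidate).
row 6, column 4 = 2: row 6 has {1,3,4,5,6}; col 4 has {3,6}; region has {1,3,4,5} → only 2 remains.

2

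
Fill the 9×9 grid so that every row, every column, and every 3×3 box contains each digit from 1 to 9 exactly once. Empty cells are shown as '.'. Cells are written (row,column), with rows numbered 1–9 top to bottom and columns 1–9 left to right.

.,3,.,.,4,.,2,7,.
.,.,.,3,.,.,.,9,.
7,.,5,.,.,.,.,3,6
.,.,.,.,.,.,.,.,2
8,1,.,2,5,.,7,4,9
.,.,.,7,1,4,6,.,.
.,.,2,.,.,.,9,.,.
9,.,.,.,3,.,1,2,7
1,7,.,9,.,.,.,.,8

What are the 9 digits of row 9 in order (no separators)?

(1,1) = 6 (sole candidate).
(4,8) = 1 (hidden single in row 4).
(4,3) = 7 (hidden single in row 4).
(6,8) = 8 (hidden single in row 6).
Singles propagation stalls; (9,3) is still open with candidates {3,4,6}.
  Try (9,3) = 3: this forces (5,3)=6, (5,6)=3, (6,3)=9, (1,6)=9, (3,2)=9, (3,7)=4; then row 9 has no cell left for 4 — contradiction.
  Try (9,3) = 6: this forces (5,3)=3, (5,6)=6, (6,3)=9, (9,5)=2, (9,6)=5; then (9,8) has no candidate left — contradiction.
So (9,3) = 4.
(8,4) = 4 (hidden single in row 8).
(7,9) = 4 (hidden single in row 7).
(7,1) = 3 (hidden single in row 7).
(9,7) = 3: in row 9, 3 can only go here (every other open cell in that row sees a 3).
(4,7) = 5 (sole candidate).
(6,9) = 3 (sole candidate).
(4,1) = 4 (sole candidate).
(6,3) = 9 (sole candidate).
(2,1) = 2 (sole candidate).
(4,2) = 6 (sole candidate).
(4,4) = 8 (sole candidate).
(4,5) = 9 (sole candidate).
(4,6) = 3 (sole candidate).
(5,3) = 3 (sole candidate).
(5,6) = 6 (sole candidate).
(6,1) = 5 (sole candidate).
(6,2) = 2 (sole candidate).
(3,4) = 1 (sole candidate).
(1,4) = 5 (sole candidate).
(1,9) = 1 (sole candidate).
(2,9) = 5 (sole candidate).
(7,4) = 6 (sole candidate).
(7,8) = 5 (sole candidate).
(9,5) = 2: row 9 has {1,3,4,7,8,9}; col 5 has {1,3,4,5,9}; box has {3,4,6,9} → only 2 remains.
(9,6) = 5: row 9 has {1,2,3,4,7,8,9}; col 6 has {3,4,6}; box has {2,3,4,6,9} → only 5 remains.
(9,8) = 6: row 9 has {1,2,3,4,5,7,8,9}; col 8 has {1,2,3,4,5,7,8,9}; box has {1,2,3,4,5,7,8,9} → only 6 remains.

174925368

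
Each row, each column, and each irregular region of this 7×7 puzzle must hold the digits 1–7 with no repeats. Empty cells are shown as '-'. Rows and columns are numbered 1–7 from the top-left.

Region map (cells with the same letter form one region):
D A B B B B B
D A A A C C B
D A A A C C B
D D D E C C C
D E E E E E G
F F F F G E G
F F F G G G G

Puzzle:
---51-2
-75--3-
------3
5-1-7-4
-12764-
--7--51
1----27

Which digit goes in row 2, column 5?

row 2, column 5 = 2: row 2 has {3,5,7}; col 5 has {1,6,7}; region has {3,4,7} → only 2 remains.

2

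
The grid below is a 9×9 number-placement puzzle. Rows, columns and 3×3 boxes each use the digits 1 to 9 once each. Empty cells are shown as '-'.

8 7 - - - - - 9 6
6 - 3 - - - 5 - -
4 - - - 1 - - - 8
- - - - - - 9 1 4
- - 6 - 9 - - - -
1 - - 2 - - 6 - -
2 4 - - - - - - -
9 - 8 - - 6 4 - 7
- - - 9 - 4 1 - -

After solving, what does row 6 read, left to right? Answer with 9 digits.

r1c3 = 1 (hidden single in row 1).
r2c9 = 1 (hidden single in row 2).
r3c4 = 6 (hidden single in row 3).
r4c5 = 6 (hidden single in row 4).
r5c4 = 4 (hidden single in row 5).
r1c5 = 4 (hidden single in row 1).
r2c8 = 4 (hidden single in row 2).
r5c6 = 1 (hidden single in row 5).
r6c3 = 4: in row 6, 4 can only go here (every other open cell in that row sees a 4).
r6c2 = 9: in row 6, 9 can only go here (every other open cell in that row sees a 9).
r2c2 = 2 (sole candidate).
r3c2 = 5 (sole candidate).
r3c3 = 9 (sole candidate).
r2c6 = 9 (hidden single in row 2).
r4c3 = 2 (hidden single in row 4).
r7c4 = 1 (hidden single in row 7).
r7c8 = 6 (hidden single in row 7).
r7c9 = 9 (hidden single in row 7).
r8c2 = 1 (hidden single in row 8).
r9c2 = 6 (hidden single in row 9).
r9c1 = 3 (hidden single in box 7).
Singles propagation stalls before every target cell is settled. Branch on r1c7 (candidates {2,3}).
  Try r1c7 = 3: this forces r1c4=5, r1c6=2, r7c7=8, r8c4=3; then row 7 has no cell left for 3 — contradiction.
So r1c7 = 2.
r3c6 = 2 (hidden single in row 3).
Singles propagation stalls; r6c6 is still open with candidates {3,5,7,8}.
  Try r6c6 = 3: this forces r1c6=5, r6c9=5, r9c9=2, r1c4=3, r5c9=3, r8c4=5; then column 5 has no cell left for 5 — contradiction.
  Try r6c6 = 5: this forces r1c6=3, r6c9=3, r1c4=5, r8c4=3; then column 5 has no cell left for 3 — contradiction.
  Try r6c6 = 7: this forces r4c1=7, r5c1=5, r2c4=7, r2c5=8, r6c8=8; then row 9 has no cell left for 8 — contradiction.
So r6c6 = 8.
r4c2 = 8 (hidden single in row 4).
r5c2 = 3 (sole candidate).
r2c4 = 8 (hidden single in column 4).
r2c5 = 7 (sole candidate).
r6c8 = 7: in row 6, 7 can only go here (every other open cell in that row sees a 7).
r3c8 = 3 (sole candidate).
r5c7 = 8 (sole candidate).
r7c7 = 3 (sole candidate).
r3c7 = 7 (sole candidate).
r5c1 = 7 (hidden single in row 5).
r4c1 = 5 (sole candidate).
r7c5 = 8 (hidden single in row 7).
r9c8 = 8 (hidden single in row 9).
r9c3 = 7 (hidden single in row 9).
r7c3 = 5 (sole candidate).
r7c6 = 7 (sole candidate).
r4c6 = 3 (sole candidate).
r6c5 = 5: row 6 has {1,2,4,6,7,8,9}; col 5 has {1,4,6,7,8,9}; box has {1,2,3,4,6,8,9} → only 5 remains.
r6c9 = 3: row 6 has {1,2,4,5,6,7,8,9}; col 9 has {1,4,6,7,8,9}; box has {1,4,6,7,8,9} → only 3 remains.

194258673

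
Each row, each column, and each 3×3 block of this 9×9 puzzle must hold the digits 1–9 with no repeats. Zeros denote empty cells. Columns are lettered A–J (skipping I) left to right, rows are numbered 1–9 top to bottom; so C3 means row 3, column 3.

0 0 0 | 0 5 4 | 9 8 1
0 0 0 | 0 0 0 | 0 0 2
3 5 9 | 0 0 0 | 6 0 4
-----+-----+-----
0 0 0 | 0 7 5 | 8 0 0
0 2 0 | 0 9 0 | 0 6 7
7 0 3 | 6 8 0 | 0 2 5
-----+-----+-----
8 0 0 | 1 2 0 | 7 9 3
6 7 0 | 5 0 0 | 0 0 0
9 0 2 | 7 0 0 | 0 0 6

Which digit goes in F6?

1

A1 = 2: row 1 has {1,4,5,8,9}; col 1 has {3,6,7,8,9}; box has {3,5,9} → only 2 remains.
B1 = 6: row 1 has {1,2,4,5,8,9}; col 2 has {2,5,7}; box has {2,3,5,9} → only 6 remains.
C1 = 7: row 1 has {1,2,4,5,6,8,9}; col 3 has {2,3,9}; box has {2,3,5,6,9} → only 7 remains.
D1 = 3: row 1 has {1,2,4,5,6,7,8,9}; col 4 has {1,5,6,7}; box has {4,5} → only 3 remains.
E3 = 1: row 3 has {3,4,5,6,9}; col 5 has {2,5,7,8,9}; box has {3,4,5} → only 1 remains.
H3 = 7: row 3 has {1,3,4,5,6,9}; col 8 has {2,6,8,9}; box has {1,2,4,6,8,9} → only 7 remains.
J4 = 9: row 4 has {5,7,8}; col 9 has {1,2,3,4,5,6,7}; box has {2,5,6,7,8} → only 9 remains.
D5 = 4: row 5 has {2,6,7,9}; col 4 has {1,3,5,6,7}; box has {5,6,7,8,9} → only 4 remains.
F6 = 1: row 6 has {2,3,5,6,7,8}; col 6 has {4,5}; box has {4,5,6,7,8,9} → only 1 remains.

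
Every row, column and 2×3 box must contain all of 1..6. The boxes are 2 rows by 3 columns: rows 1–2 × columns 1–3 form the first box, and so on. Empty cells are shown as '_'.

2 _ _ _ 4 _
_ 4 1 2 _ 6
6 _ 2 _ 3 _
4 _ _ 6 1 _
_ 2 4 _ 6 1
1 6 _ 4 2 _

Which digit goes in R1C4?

1

R2C5 = 5 (sole candidate).
R3C4 = 5 (sole candidate).
R3C6 = 4 (sole candidate).
R4C6 = 2 (sole candidate).
R5C4 = 3 (sole candidate).
R6C6 = 5 (sole candidate).
R1C4 = 1: row 1 has {2,4}; col 4 has {2,3,4,5,6}; box has {2,4,5,6} → only 1 remains.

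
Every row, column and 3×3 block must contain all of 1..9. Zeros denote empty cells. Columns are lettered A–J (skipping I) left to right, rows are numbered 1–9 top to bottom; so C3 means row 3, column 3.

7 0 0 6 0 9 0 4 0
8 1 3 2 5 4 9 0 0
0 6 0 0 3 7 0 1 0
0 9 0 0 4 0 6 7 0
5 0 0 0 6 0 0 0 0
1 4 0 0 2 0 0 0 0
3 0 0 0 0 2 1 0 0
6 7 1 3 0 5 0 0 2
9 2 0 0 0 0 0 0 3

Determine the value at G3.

2

B1 = 5: row 1 has {4,6,7,9}; col 2 has {1,2,4,6,7,9}; box has {1,3,6,7,8} → only 5 remains.
C1 = 2: row 1 has {4,5,6,7,9}; col 3 has {1,3}; box has {1,3,5,6,7,8} → only 2 remains.
J1 = 8: row 1 has {2,4,5,6,7,9}; col 9 has {2,3}; box has {1,4,9} → only 8 remains.
H2 = 6: row 2 has {1,2,3,4,5,8,9}; col 8 has {1,4,7}; box has {1,4,8,9} → only 6 remains.
J2 = 7: row 2 has {1,2,3,4,5,6,8,9}; col 9 has {2,3,8}; box has {1,4,6,8,9} → only 7 remains.
A3 = 4: row 3 has {1,3,6,7}; col 1 has {1,3,5,6,7,8,9}; box has {1,2,3,5,6,7,8} → only 4 remains.
C3 = 9: row 3 has {1,3,4,6,7}; col 3 has {1,2,3}; box has {1,2,3,4,5,6,7,8} → only 9 remains.
D3 = 8: row 3 has {1,3,4,6,7,9}; col 4 has {2,3,6}; box has {2,3,4,5,6,7,9} → only 8 remains.
J3 = 5: row 3 has {1,3,4,6,7,8,9}; col 9 has {2,3,7,8}; box has {1,4,6,7,8,9} → only 5 remains.
A4 = 2: row 4 has {4,6,7,9}; col 1 has {1,3,4,5,6,7,8,9}; box has {1,4,5,9} → only 2 remains.
C4 = 8: row 4 has {2,4,6,7,9}; col 3 has {1,2,3,9}; box has {1,2,4,5,9} → only 8 remains.
J4 = 1: row 4 has {2,4,6,7,8,9}; col 9 has {2,3,5,7,8}; box has {6,7} → only 1 remains.
B5 = 3: row 5 has {5,6}; col 2 has {1,2,4,5,6,7,9}; box has {1,2,4,5,8,9} → only 3 remains.
C5 = 7: row 5 has {3,5,6}; col 3 has {1,2,3,8,9}; box has {1,2,3,4,5,8,9} → only 7 remains.
C6 = 6: row 6 has {1,2,4}; col 3 has {1,2,3,7,8,9}; box has {1,2,3,4,5,7,8,9} → only 6 remains.
J6 = 9: row 6 has {1,2,4,6}; col 9 has {1,2,3,5,7,8}; box has {1,6,7} → only 9 remains.
B7 = 8: row 7 has {1,2,3}; col 2 has {1,2,3,4,5,6,7,9}; box has {1,2,3,6,7,9} → only 8 remains.
E1 = 1: row 1 has {2,4,5,6,7,8,9}; col 5 has {2,3,4,5,6}; box has {2,3,4,5,6,7,8,9} → only 1 remains.
G1 = 3: row 1 has {1,2,4,5,6,7,8,9}; col 7 has {1,6,9}; box has {1,4,5,6,7,8,9} → only 3 remains.
G3 = 2: row 3 has {1,3,4,5,6,7,8,9}; col 7 has {1,3,6,9}; box has {1,3,4,5,6,7,8,9} → only 2 remains.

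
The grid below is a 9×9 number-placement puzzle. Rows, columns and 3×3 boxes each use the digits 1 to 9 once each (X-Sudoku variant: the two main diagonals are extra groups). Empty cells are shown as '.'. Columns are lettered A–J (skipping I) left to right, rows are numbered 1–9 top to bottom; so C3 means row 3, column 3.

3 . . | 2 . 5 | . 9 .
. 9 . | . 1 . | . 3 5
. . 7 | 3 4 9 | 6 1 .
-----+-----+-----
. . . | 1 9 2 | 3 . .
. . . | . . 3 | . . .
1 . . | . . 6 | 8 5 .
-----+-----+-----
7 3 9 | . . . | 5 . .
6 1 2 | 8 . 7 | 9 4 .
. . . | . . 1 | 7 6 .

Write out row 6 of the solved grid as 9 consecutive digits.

G1 = 4 (sole candidate).
F2 = 8 (sole candidate).
G2 = 2 (sole candidate).
J3 = 8 (sole candidate).
H4 = 7 (sole candidate).
E5 = 8 (sole candidate).
G5 = 1 (sole candidate).
H5 = 2 (sole candidate).
E6 = 7: row 6 has {1,5,6,8}; col 5 has {1,4,8,9}; box has {1,2,3,6,8,9} → only 7 remains.
F7 = 4 (sole candidate).
H7 = 8 (sole candidate).
J8 = 3 (sole candidate).
J9 = 2 (sole candidate).
E1 = 6 (sole candidate).
J1 = 7 (sole candidate).
A2 = 4 (sole candidate).
C2 = 6 (sole candidate).
D2 = 7 (sole candidate).
D6 = 4: row 6 has {1,5,6,7,8}; col 4 has {1,2,3,7,8}; box has {1,2,3,6,7,8,9}; anti-diagonal has {1,2,3,6,7,8,9} → only 4 remains.
J6 = 9: row 6 has {1,4,5,6,7,8}; col 9 has {2,3,5,7,8}; box has {1,2,3,5,7,8} → only 9 remains.
D7 = 6 (sole candidate).
E7 = 2 (sole candidate).
J7 = 1 (sole candidate).
E8 = 5 (sole candidate).
A9 = 5 (sole candidate).
D9 = 9 (sole candidate).
E9 = 3 (sole candidate).
B1 = 8 (sole candidate).
C1 = 1 (sole candidate).
A3 = 2 (sole candidate).
B3 = 5 (sole candidate).
A4 = 8 (sole candidate).
A5 = 9 (sole candidate).
D5 = 5 (sole candidate).
B6 = 2: row 6 has {1,4,5,6,7,8,9}; col 2 has {1,3,5,8,9}; box has {1,8,9} → only 2 remains.
C6 = 3: row 6 has {1,2,4,5,6,7,8,9}; col 3 has {1,2,6,7,9}; box has {1,2,8,9} → only 3 remains.

123476859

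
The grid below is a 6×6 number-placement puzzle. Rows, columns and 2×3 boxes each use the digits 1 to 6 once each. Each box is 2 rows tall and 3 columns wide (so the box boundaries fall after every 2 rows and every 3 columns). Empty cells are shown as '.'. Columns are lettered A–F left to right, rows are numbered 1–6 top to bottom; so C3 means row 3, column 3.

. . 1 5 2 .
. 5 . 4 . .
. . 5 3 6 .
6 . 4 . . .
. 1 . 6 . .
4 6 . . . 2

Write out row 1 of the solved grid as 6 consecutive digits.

A1 = 3: row 1 has {1,2,5}; col 1 has {4,6}; box has {1,5} → only 3 remains.
B1 = 4: row 1 has {1,2,3,5}; col 2 has {1,5,6}; box has {1,3,5} → only 4 remains.
F1 = 6: row 1 has {1,2,3,4,5}; col 6 has {2}; box has {2,4,5} → only 6 remains.

341526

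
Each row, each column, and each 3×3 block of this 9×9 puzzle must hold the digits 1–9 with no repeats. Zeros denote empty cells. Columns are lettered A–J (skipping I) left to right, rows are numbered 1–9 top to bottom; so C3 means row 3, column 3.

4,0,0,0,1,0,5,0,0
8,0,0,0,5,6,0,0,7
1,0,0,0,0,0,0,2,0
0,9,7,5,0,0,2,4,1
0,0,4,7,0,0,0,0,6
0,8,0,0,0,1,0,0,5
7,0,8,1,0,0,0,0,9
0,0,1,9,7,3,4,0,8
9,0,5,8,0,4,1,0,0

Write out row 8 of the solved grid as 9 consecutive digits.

261973458

J1 = 3 (sole candidate).
G2 = 9 (sole candidate).
H2 = 1 (sole candidate).
J3 = 4 (sole candidate).
F4 = 8 (sole candidate).
J9 = 2 (sole candidate).
D1 = 2 (sole candidate).
D3 = 3 (sole candidate).
E9 = 6 (sole candidate).
D2 = 4 (sole candidate).
E4 = 3 (sole candidate).
D6 = 6 (sole candidate).
E7 = 2 (sole candidate).
F7 = 5 (sole candidate).
B9 = 3 (sole candidate).
H9 = 7 (sole candidate).
B2 = 2 (sole candidate).
C2 = 3 (sole candidate).
A4 = 6 (sole candidate).
E5 = 9 (sole candidate).
F5 = 2 (sole candidate).
C6 = 2 (sole candidate).
E6 = 4 (sole candidate).
A8 = 2: row 8 has {1,3,4,7,8,9}; col 1 has {1,4,6,7,8,9}; box has {1,3,5,7,8,9} → only 2 remains.
B8 = 6: row 8 has {1,2,3,4,7,8,9}; col 2 has {2,3,8,9}; box has {1,2,3,5,7,8,9} → only 6 remains.
H8 = 5: row 8 has {1,2,3,4,6,7,8,9}; col 8 has {1,2,4,7}; box has {1,2,4,7,8,9} → only 5 remains.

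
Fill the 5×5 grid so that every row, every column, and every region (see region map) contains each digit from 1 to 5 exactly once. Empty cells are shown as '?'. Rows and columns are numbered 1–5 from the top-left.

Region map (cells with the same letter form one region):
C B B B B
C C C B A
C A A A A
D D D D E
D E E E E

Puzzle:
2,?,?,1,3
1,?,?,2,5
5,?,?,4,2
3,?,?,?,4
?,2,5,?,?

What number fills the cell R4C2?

1

R1C3 = 4 (sole candidate).
R2C3 = 3 (sole candidate).
R3C3 = 1 (sole candidate).
R4C3 = 2 (sole candidate).
R4C4 = 5 (sole candidate).
R5C1 = 4 (sole candidate).
R5C4 = 3 (sole candidate).
R5C5 = 1 (sole candidate).
R1C2 = 5 (sole candidate).
R2C2 = 4 (sole candidate).
R3C2 = 3 (sole candidate).
R4C2 = 1: row 4 has {2,3,4,5}; col 2 has {2,3,4,5}; region has {2,3,4,5} → only 1 remains.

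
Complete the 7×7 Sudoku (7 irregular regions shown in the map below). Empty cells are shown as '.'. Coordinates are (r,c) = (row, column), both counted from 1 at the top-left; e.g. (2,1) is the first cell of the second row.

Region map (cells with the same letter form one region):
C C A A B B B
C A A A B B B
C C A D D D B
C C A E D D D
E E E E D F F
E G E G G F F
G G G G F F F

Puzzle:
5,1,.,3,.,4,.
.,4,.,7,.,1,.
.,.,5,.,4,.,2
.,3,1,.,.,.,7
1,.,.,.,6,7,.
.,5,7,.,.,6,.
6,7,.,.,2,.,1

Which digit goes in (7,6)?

(1,5) = 7 (sole candidate).
(1,7) = 6 (sole candidate).
(2,1) = 2 (sole candidate).
(2,3) = 6 (sole candidate).
(3,1) = 7 (sole candidate).
(3,2) = 6 (sole candidate).
(3,4) = 1 (sole candidate).
(3,6) = 3 (sole candidate).
(4,1) = 4 (sole candidate).
(4,5) = 5 (sole candidate).
(4,6) = 2 (sole candidate).
(5,2) = 2 (sole candidate).
(6,1) = 3 (sole candidate).
(6,5) = 1 (sole candidate).
(6,7) = 4 (sole candidate).
(7,4) = 4 (sole candidate).
(7,6) = 5: row 7 has {1,2,4,6,7}; col 6 has {1,2,3,4,6,7}; region has {1,2,4,6,7} → only 5 remains.

5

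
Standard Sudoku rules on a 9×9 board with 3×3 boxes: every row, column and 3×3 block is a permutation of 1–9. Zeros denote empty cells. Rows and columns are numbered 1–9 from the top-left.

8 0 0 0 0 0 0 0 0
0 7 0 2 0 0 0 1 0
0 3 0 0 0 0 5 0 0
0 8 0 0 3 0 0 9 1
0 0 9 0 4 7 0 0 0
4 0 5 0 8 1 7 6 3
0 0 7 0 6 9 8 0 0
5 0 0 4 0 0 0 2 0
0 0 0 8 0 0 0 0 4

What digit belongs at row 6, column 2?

2

row 5, column 7 = 2: row 5 has {4,7,9}; col 7 has {5,7,8}; box has {1,3,6,7,9} → only 2 remains.
row 6, column 2 = 2: row 6 has {1,3,4,5,6,7,8}; col 2 has {3,7,8}; box has {4,5,8,9} → only 2 remains.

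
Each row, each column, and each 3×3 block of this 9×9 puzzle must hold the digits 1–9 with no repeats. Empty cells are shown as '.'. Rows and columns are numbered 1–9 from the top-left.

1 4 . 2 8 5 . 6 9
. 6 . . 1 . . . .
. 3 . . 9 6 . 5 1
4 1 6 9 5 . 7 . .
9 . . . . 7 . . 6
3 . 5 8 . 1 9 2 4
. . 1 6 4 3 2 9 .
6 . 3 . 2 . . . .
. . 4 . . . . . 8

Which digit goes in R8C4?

5

R1C3 = 7: row 1 has {1,2,4,5,6,8,9}; col 3 has {1,3,4,5,6}; box has {1,3,4,6} → only 7 remains.
R1C7 = 3: row 1 has {1,2,4,5,6,7,8,9}; col 7 has {2,7,9}; box has {1,5,6,9} → only 3 remains.
R2C6 = 4: row 2 has {1,6}; col 6 has {1,3,5,6,7}; box has {1,2,5,6,8,9} → only 4 remains.
R2C7 = 8: row 2 has {1,4,6}; col 7 has {2,3,7,9}; box has {1,3,5,6,9} → only 8 remains.
R2C8 = 7: row 2 has {1,4,6,8}; col 8 has {2,5,6,9}; box has {1,3,5,6,8,9} → only 7 remains.
R2C9 = 2: row 2 has {1,4,6,7,8}; col 9 has {1,4,6,8,9}; box has {1,3,5,6,7,8,9} → only 2 remains.
R3C4 = 7: row 3 has {1,3,5,6,9}; col 4 has {2,6,8,9}; box has {1,2,4,5,6,8,9} → only 7 remains.
R3C7 = 4: row 3 has {1,3,5,6,7,9}; col 7 has {2,3,7,8,9}; box has {1,2,3,5,6,7,8,9} → only 4 remains.
R4C6 = 2: row 4 has {1,4,5,6,7,9}; col 6 has {1,3,4,5,6,7}; box has {1,5,7,8,9} → only 2 remains.
R4C9 = 3: row 4 has {1,2,4,5,6,7,9}; col 9 has {1,2,4,6,8,9}; box has {2,4,6,7,9} → only 3 remains.
R5C5 = 3: row 5 has {6,7,9}; col 5 has {1,2,4,5,8,9}; box has {1,2,5,7,8,9} → only 3 remains.
R6C2 = 7: row 6 has {1,2,3,4,5,8,9}; col 2 has {1,3,4,6}; box has {1,3,4,5,6,9} → only 7 remains.
R6C5 = 6: row 6 has {1,2,3,4,5,7,8,9}; col 5 has {1,2,3,4,5,8,9}; box has {1,2,3,5,7,8,9} → only 6 remains.
R9C5 = 7: row 9 has {4,8}; col 5 has {1,2,3,4,5,6,8,9}; box has {2,3,4,6} → only 7 remains.
R9C6 = 9: row 9 has {4,7,8}; col 6 has {1,2,3,4,5,6,7}; box has {2,3,4,6,7} → only 9 remains.
R2C1 = 5: row 2 has {1,2,4,6,7,8}; col 1 has {1,3,4,6,9}; box has {1,3,4,6,7} → only 5 remains.
R2C3 = 9: row 2 has {1,2,4,5,6,7,8}; col 3 has {1,3,4,5,6,7}; box has {1,3,4,5,6,7} → only 9 remains.
R2C4 = 3: row 2 has {1,2,4,5,6,7,8,9}; col 4 has {2,6,7,8,9}; box has {1,2,4,5,6,7,8,9} → only 3 remains.
R4C8 = 8: row 4 has {1,2,3,4,5,6,7,9}; col 8 has {2,5,6,7,9}; box has {2,3,4,6,7,9} → only 8 remains.
R5C4 = 4: row 5 has {3,6,7,9}; col 4 has {2,3,6,7,8,9}; box has {1,2,3,5,6,7,8,9} → only 4 remains.
R5C8 = 1: row 5 has {3,4,6,7,9}; col 8 has {2,5,6,7,8,9}; box has {2,3,4,6,7,8,9} → only 1 remains.
R8C6 = 8: row 8 has {2,3,6}; col 6 has {1,2,3,4,5,6,7,9}; box has {2,3,4,6,7,9} → only 8 remains.
R8C8 = 4: row 8 has {2,3,6,8}; col 8 has {1,2,5,6,7,8,9}; box has {2,8,9} → only 4 remains.
R9C1 = 2: row 9 has {4,7,8,9}; col 1 has {1,3,4,5,6,9}; box has {1,3,4,6} → only 2 remains.
R9C2 = 5: row 9 has {2,4,7,8,9}; col 2 has {1,3,4,6,7}; box has {1,2,3,4,6} → only 5 remains.
R9C4 = 1: row 9 has {2,4,5,7,8,9}; col 4 has {2,3,4,6,7,8,9}; box has {2,3,4,6,7,8,9} → only 1 remains.
R9C7 = 6: row 9 has {1,2,4,5,7,8,9}; col 7 has {2,3,4,7,8,9}; box has {2,4,8,9} → only 6 remains.
R9C8 = 3: row 9 has {1,2,4,5,6,7,8,9}; col 8 has {1,2,4,5,6,7,8,9}; box has {2,4,6,8,9} → only 3 remains.
R3C1 = 8: row 3 has {1,3,4,5,6,7,9}; col 1 has {1,2,3,4,5,6,9}; box has {1,3,4,5,6,7,9} → only 8 remains.
R3C3 = 2: row 3 has {1,3,4,5,6,7,8,9}; col 3 has {1,3,4,5,6,7,9}; box has {1,3,4,5,6,7,8,9} → only 2 remains.
R5C3 = 8: row 5 has {1,3,4,6,7,9}; col 3 has {1,2,3,4,5,6,7,9}; box has {1,3,4,5,6,7,9} → only 8 remains.
R5C7 = 5: row 5 has {1,3,4,6,7,8,9}; col 7 has {2,3,4,6,7,8,9}; box has {1,2,3,4,6,7,8,9} → only 5 remains.
R7C1 = 7: row 7 has {1,2,3,4,6,9}; col 1 has {1,2,3,4,5,6,8,9}; box has {1,2,3,4,5,6} → only 7 remains.
R7C2 = 8: row 7 has {1,2,3,4,6,7,9}; col 2 has {1,3,4,5,6,7}; box has {1,2,3,4,5,6,7} → only 8 remains.
R7C9 = 5: row 7 has {1,2,3,4,6,7,8,9}; col 9 has {1,2,3,4,6,8,9}; box has {2,3,4,6,8,9} → only 5 remains.
R8C2 = 9: row 8 has {2,3,4,6,8}; col 2 has {1,3,4,5,6,7,8}; box has {1,2,3,4,5,6,7,8} → only 9 remains.
R8C4 = 5: row 8 has {2,3,4,6,8,9}; col 4 has {1,2,3,4,6,7,8,9}; box has {1,2,3,4,6,7,8,9} → only 5 remains.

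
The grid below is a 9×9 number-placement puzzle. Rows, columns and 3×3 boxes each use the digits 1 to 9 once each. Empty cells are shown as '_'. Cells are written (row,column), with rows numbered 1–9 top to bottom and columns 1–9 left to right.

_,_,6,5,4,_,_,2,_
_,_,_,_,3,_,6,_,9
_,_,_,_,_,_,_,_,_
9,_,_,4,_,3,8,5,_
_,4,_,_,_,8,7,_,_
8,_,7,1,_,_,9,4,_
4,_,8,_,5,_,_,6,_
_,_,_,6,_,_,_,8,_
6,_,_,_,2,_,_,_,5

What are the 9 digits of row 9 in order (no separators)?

(6,5) = 6: row 6 has {1,4,7,8,9}; col 5 has {2,3,4,5}; box has {1,3,4,8} → only 6 remains.
(4,5) = 7: row 4 has {3,4,5,8,9}; col 5 has {2,3,4,5,6}; box has {1,3,4,6,8} → only 7 remains.
(5,5) = 9: row 5 has {4,7,8}; col 5 has {2,3,4,5,6,7}; box has {1,3,4,6,7,8} → only 9 remains.
(8,5) = 1: row 8 has {6,8}; col 5 has {2,3,4,5,6,7,9}; box has {2,5,6} → only 1 remains.
(3,5) = 8: row 3 has {}; col 5 has {1,2,3,4,5,6,7,9}; box has {3,4,5} → only 8 remains.
(5,4) = 2: row 5 has {4,7,8,9}; col 4 has {1,4,5,6}; box has {1,3,4,6,7,8,9} → only 2 remains.
(6,6) = 5: row 6 has {1,4,6,7,8,9}; col 6 has {3,8}; box has {1,2,3,4,6,7,8,9} → only 5 remains.
(2,4) = 7: row 2 has {3,6,9}; col 4 has {1,2,4,5,6}; box has {3,4,5,8} → only 7 remains.
(2,8) = 1: row 2 has {3,6,7,9}; col 8 has {2,4,5,6,8}; box has {2,6,9} → only 1 remains.
(3,4) = 9: row 3 has {8}; col 4 has {1,2,4,5,6,7}; box has {3,4,5,7,8} → only 9 remains.
(5,8) = 3: row 5 has {2,4,7,8,9}; col 8 has {1,2,4,5,6,8}; box has {4,5,7,8,9} → only 3 remains.
(6,9) = 2: row 6 has {1,4,5,6,7,8,9}; col 9 has {5,9}; box has {3,4,5,7,8,9} → only 2 remains.
(7,4) = 3: row 7 has {4,5,6,8}; col 4 has {1,2,4,5,6,7,9}; box has {1,2,5,6} → only 3 remains.
(9,4) = 8: row 9 has {2,5,6}; col 4 has {1,2,3,4,5,6,7,9}; box has {1,2,3,5,6} → only 8 remains.
(1,6) = 1: row 1 has {2,4,5,6}; col 6 has {3,5,8}; box has {3,4,5,7,8,9} → only 1 remains.
(1,7) = 3: row 1 has {1,2,4,5,6}; col 7 has {6,7,8,9}; box has {1,2,6,9} → only 3 remains.
(2,6) = 2: row 2 has {1,3,6,7,9}; col 6 has {1,3,5,8}; box has {1,3,4,5,7,8,9} → only 2 remains.
(3,6) = 6: row 3 has {8,9}; col 6 has {1,2,3,5,8}; box has {1,2,3,4,5,7,8,9} → only 6 remains.
(3,8) = 7: row 3 has {6,8,9}; col 8 has {1,2,3,4,5,6,8}; box has {1,2,3,6,9} → only 7 remains.
(3,9) = 4: row 3 has {6,7,8,9}; col 9 has {2,5,9}; box has {1,2,3,6,7,9} → only 4 remains.
(6,2) = 3: row 6 has {1,2,4,5,6,7,8,9}; col 2 has {4}; box has {4,7,8,9} → only 3 remains.
(9,8) = 9: row 9 has {2,5,6,8}; col 8 has {1,2,3,4,5,6,7,8}; box has {5,6,8} → only 9 remains.
(1,1) = 7: row 1 has {1,2,3,4,5,6}; col 1 has {4,6,8,9}; box has {6} → only 7 remains.
(1,9) = 8: row 1 has {1,2,3,4,5,6,7}; col 9 has {2,4,5,9}; box has {1,2,3,4,6,7,9} → only 8 remains.
(2,1) = 5: row 2 has {1,2,3,6,7,9}; col 1 has {4,6,7,8,9}; box has {6,7} → only 5 remains.
(2,2) = 8: row 2 has {1,2,3,5,6,7,9}; col 2 has {3,4}; box has {5,6,7} → only 8 remains.
(2,3) = 4: row 2 has {1,2,3,5,6,7,8,9}; col 3 has {6,7,8}; box has {5,6,7,8} → only 4 remains.
(3,7) = 5: row 3 has {4,6,7,8,9}; col 7 has {3,6,7,8,9}; box has {1,2,3,4,6,7,8,9} → only 5 remains.
(5,1) = 1: row 5 has {2,3,4,7,8,9}; col 1 has {4,5,6,7,8,9}; box has {3,4,7,8,9} → only 1 remains.
(5,3) = 5: row 5 has {1,2,3,4,7,8,9}; col 3 has {4,6,7,8}; box has {1,3,4,7,8,9} → only 5 remains.
(5,9) = 6: row 5 has {1,2,3,4,5,7,8,9}; col 9 has {2,4,5,8,9}; box has {2,3,4,5,7,8,9} → only 6 remains.
(1,2) = 9: row 1 has {1,2,3,4,5,6,7,8}; col 2 has {3,4,8}; box has {4,5,6,7,8} → only 9 remains.
(4,3) = 2: row 4 has {3,4,5,7,8,9}; col 3 has {4,5,6,7,8}; box has {1,3,4,5,7,8,9} → only 2 remains.
(4,9) = 1: row 4 has {2,3,4,5,7,8,9}; col 9 has {2,4,5,6,8,9}; box has {2,3,4,5,6,7,8,9} → only 1 remains.
(7,9) = 7: row 7 has {3,4,5,6,8}; col 9 has {1,2,4,5,6,8,9}; box has {5,6,8,9} → only 7 remains.
(8,9) = 3: row 8 has {1,6,8}; col 9 has {1,2,4,5,6,7,8,9}; box has {5,6,7,8,9} → only 3 remains.
(4,2) = 6: row 4 has {1,2,3,4,5,7,8,9}; col 2 has {3,4,8,9}; box has {1,2,3,4,5,7,8,9} → only 6 remains.
(7,6) = 9: row 7 has {3,4,5,6,7,8}; col 6 has {1,2,3,5,6,8}; box has {1,2,3,5,6,8} → only 9 remains.
(8,1) = 2: row 8 has {1,3,6,8}; col 1 has {1,4,5,6,7,8,9}; box has {4,6,8} → only 2 remains.
(8,3) = 9: row 8 has {1,2,3,6,8}; col 3 has {2,4,5,6,7,8}; box has {2,4,6,8} → only 9 remains.
(8,7) = 4: row 8 has {1,2,3,6,8,9}; col 7 has {3,5,6,7,8,9}; box has {3,5,6,7,8,9} → only 4 remains.
(9,7) = 1: row 9 has {2,5,6,8,9}; col 7 has {3,4,5,6,7,8,9}; box has {3,4,5,6,7,8,9} → only 1 remains.
(3,1) = 3: row 3 has {4,5,6,7,8,9}; col 1 has {1,2,4,5,6,7,8,9}; box has {4,5,6,7,8,9} → only 3 remains.
(3,3) = 1: row 3 has {3,4,5,6,7,8,9}; col 3 has {2,4,5,6,7,8,9}; box has {3,4,5,6,7,8,9} → only 1 remains.
(7,2) = 1: row 7 has {3,4,5,6,7,8,9}; col 2 has {3,4,6,8,9}; box has {2,4,6,8,9} → only 1 remains.
(7,7) = 2: row 7 has {1,3,4,5,6,7,8,9}; col 7 has {1,3,4,5,6,7,8,9}; box has {1,3,4,5,6,7,8,9} → only 2 remains.
(8,6) = 7: row 8 has {1,2,3,4,6,8,9}; col 6 has {1,2,3,5,6,8,9}; box has {1,2,3,5,6,8,9} → only 7 remains.
(9,2) = 7: row 9 has {1,2,5,6,8,9}; col 2 has {1,3,4,6,8,9}; box has {1,2,4,6,8,9} → only 7 remains.
(9,3) = 3: row 9 has {1,2,5,6,7,8,9}; col 3 has {1,2,4,5,6,7,8,9}; box has {1,2,4,6,7,8,9} → only 3 remains.
(9,6) = 4: row 9 has {1,2,3,5,6,7,8,9}; col 6 has {1,2,3,5,6,7,8,9}; box has {1,2,3,5,6,7,8,9} → only 4 remains.

673824195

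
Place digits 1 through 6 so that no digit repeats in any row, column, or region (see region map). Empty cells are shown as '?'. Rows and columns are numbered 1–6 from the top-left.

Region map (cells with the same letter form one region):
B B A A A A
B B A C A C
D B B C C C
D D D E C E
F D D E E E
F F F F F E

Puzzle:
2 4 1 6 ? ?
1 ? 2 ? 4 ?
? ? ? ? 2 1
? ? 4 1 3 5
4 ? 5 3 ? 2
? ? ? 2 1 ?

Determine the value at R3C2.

5

R1C5 = 5: row 1 has {1,2,4,6}; col 5 has {1,2,3,4}; region has {1,2,4,6} → only 5 remains.
R1C6 = 3: row 1 has {1,2,4,5,6}; col 6 has {1,2,5}; region has {1,2,4,5,6} → only 3 remains.
R2C4 = 5: row 2 has {1,2,4}; col 4 has {1,2,3,6}; region has {1,2,3} → only 5 remains.
R2C6 = 6: row 2 has {1,2,4,5}; col 6 has {1,2,3,5}; region has {1,2,3,5} → only 6 remains.
R3C4 = 4: row 3 has {1,2}; col 4 has {1,2,3,5,6}; region has {1,2,3,5,6} → only 4 remains.
R4C1 = 6: row 4 has {1,3,4,5}; col 1 has {1,2,4}; region has {4,5} → only 6 remains.
R4C2 = 2: row 4 has {1,3,4,5,6}; col 2 has {4}; region has {4,5,6} → only 2 remains.
R5C2 = 1: row 5 has {2,3,4,5}; col 2 has {2,4}; region has {2,4,5,6} → only 1 remains.
R5C5 = 6: row 5 has {1,2,3,4,5}; col 5 has {1,2,3,4,5}; region has {1,2,3,5} → only 6 remains.
R6C6 = 4: row 6 has {1,2}; col 6 has {1,2,3,5,6}; region has {1,2,3,5,6} → only 4 remains.
R2C2 = 3: row 2 has {1,2,4,5,6}; col 2 has {1,2,4}; region has {1,2,4} → only 3 remains.
R3C1 = 3: row 3 has {1,2,4}; col 1 has {1,2,4,6}; region has {1,2,4,5,6} → only 3 remains.
R3C3 = 6: row 3 has {1,2,3,4}; col 3 has {1,2,4,5}; region has {1,2,3,4} → only 6 remains.
R6C1 = 5: row 6 has {1,2,4}; col 1 has {1,2,3,4,6}; region has {1,2,4} → only 5 remains.
R6C2 = 6: row 6 has {1,2,4,5}; col 2 has {1,2,3,4}; region has {1,2,4,5} → only 6 remains.
R6C3 = 3: row 6 has {1,2,4,5,6}; col 3 has {1,2,4,5,6}; region has {1,2,4,5,6} → only 3 remains.
R3C2 = 5: row 3 has {1,2,3,4,6}; col 2 has {1,2,3,4,6}; region has {1,2,3,4,6} → only 5 remains.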